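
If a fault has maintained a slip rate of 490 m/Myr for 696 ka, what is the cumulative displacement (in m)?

341 m

slip = rate × time = 490 m/Myr × 696 ka = 341 m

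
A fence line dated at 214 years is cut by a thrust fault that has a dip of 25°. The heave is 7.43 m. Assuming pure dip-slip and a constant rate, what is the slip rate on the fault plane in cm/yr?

dip-slip = heave / cos(dip) = 7.43 m / cos(25°) = 8.198 m
rate = 8.198 m / 214 years = 0.0383 m/yr = 3.83 cm/yr

3.83 cm/yr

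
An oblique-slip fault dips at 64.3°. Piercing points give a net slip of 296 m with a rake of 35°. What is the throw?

dip-slip = net slip × sin(rake) = 296 m × sin(35°) = 169.8 m
throw = dip-slip × sin(dip) = 169.8 × sin(64.3°) = 153 m

153 m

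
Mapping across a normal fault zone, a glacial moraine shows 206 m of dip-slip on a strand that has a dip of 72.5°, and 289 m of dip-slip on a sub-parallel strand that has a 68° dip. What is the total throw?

throw_A = 206 × sin(72.5°) = 196.5 m
throw_B = 289 × sin(68°) = 268 m
total = 196.5 + 268 = 464 m

464 m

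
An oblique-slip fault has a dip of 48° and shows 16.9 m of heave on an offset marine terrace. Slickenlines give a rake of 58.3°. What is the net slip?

dip-slip = heave / cos(dip) = 16.9 / cos(48°) = 25.26 m
net slip = dip-slip / sin(rake) = 25.26 / sin(58.3°) = 29.7 m

29.7 m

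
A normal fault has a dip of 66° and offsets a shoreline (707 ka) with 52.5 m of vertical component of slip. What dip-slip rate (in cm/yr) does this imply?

0.00813 cm/yr

dip-slip = throw / sin(dip) = 52.5 m / sin(66°) = 57.47 m
rate = 57.47 m / 707 ka = 0.0000813 m/yr = 0.00813 cm/yr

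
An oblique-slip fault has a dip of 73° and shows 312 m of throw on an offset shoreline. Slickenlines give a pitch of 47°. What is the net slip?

dip-slip = throw / sin(dip) = 312 / sin(73°) = 326.3 m
net slip = dip-slip / sin(rake) = 326.3 / sin(47°) = 446 m

446 m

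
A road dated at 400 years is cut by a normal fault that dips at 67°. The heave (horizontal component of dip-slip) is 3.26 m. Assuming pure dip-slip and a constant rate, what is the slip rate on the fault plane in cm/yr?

dip-slip = heave / cos(dip) = 3.26 m / cos(67°) = 8.343 m
rate = 8.343 m / 400 years = 0.0209 m/yr = 2.09 cm/yr

2.09 cm/yr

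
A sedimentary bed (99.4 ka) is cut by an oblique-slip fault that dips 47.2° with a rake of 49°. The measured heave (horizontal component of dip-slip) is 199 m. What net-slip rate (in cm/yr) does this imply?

0.390 cm/yr

dip-slip = heave / cos(dip) = 199 / cos(47.2°) = 292.9 m
net slip = dip-slip / sin(rake) = 292.9 / sin(49°) = 388.1 m
rate = 388.1 m / 99.4 ka = 0.00390 m/yr = 0.390 cm/yr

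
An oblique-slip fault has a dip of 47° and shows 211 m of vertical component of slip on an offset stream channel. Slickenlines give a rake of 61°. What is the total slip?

330 m

dip-slip = throw / sin(dip) = 211 / sin(47°) = 288.5 m
net slip = dip-slip / sin(rake) = 288.5 / sin(61°) = 330 m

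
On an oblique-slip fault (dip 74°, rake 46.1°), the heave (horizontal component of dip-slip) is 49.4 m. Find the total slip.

dip-slip = heave / cos(dip) = 49.4 / cos(74°) = 179.2 m
net slip = dip-slip / sin(rake) = 179.2 / sin(46.1°) = 249 m

249 m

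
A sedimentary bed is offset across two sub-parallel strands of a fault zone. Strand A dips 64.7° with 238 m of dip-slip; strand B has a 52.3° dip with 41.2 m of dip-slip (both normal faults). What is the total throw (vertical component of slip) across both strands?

248 m

throw_A = 238 × sin(64.7°) = 215.2 m
throw_B = 41.2 × sin(52.3°) = 32.60 m
total = 215.2 + 32.60 = 248 m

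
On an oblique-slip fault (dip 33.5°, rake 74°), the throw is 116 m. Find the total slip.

dip-slip = throw / sin(dip) = 116 / sin(33.5°) = 210.2 m
net slip = dip-slip / sin(rake) = 210.2 / sin(74°) = 219 m

219 m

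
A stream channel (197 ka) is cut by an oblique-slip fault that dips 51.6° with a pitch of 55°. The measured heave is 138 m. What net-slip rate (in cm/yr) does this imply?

0.138 cm/yr

dip-slip = heave / cos(dip) = 138 / cos(51.6°) = 222.2 m
net slip = dip-slip / sin(rake) = 222.2 / sin(55°) = 271.2 m
rate = 271.2 m / 197 ka = 0.00138 m/yr = 0.138 cm/yr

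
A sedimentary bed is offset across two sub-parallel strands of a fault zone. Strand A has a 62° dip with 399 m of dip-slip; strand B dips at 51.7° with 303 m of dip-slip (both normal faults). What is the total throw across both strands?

590 m

throw_A = 399 × sin(62°) = 352.3 m
throw_B = 303 × sin(51.7°) = 237.8 m
total = 352.3 + 237.8 = 590 m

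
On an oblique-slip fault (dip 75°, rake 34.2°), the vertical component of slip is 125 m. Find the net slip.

dip-slip = throw / sin(dip) = 125 / sin(75°) = 129.4 m
net slip = dip-slip / sin(rake) = 129.4 / sin(34.2°) = 230 m

230 m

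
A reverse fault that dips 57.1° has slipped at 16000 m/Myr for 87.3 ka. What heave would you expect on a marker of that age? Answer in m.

dip-slip = rate × time = 16000 m/Myr × 87.3 ka = 1397 m
heave = dip-slip × cos(dip) = 1397 × cos(57.1°) = 759 m

759 m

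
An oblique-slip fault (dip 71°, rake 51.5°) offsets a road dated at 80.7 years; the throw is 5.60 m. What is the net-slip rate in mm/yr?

93.8 mm/yr

dip-slip = throw / sin(dip) = 5.60 / sin(71°) = 5.923 m
net slip = dip-slip / sin(rake) = 5.923 / sin(51.5°) = 7.568 m
rate = 7.568 m / 80.7 years = 0.0938 m/yr = 93.8 mm/yr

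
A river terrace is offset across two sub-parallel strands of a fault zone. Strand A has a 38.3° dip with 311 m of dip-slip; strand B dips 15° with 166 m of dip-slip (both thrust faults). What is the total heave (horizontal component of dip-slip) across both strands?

404 m

heave_A = 311 × cos(38.3°) = 244.1 m
heave_B = 166 × cos(15°) = 160.3 m
total = 244.1 + 160.3 = 404 m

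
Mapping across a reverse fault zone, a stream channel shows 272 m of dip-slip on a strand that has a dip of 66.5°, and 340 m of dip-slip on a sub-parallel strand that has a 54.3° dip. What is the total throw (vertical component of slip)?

throw_A = 272 × sin(66.5°) = 249.4 m
throw_B = 340 × sin(54.3°) = 276.1 m
total = 249.4 + 276.1 = 526 m

526 m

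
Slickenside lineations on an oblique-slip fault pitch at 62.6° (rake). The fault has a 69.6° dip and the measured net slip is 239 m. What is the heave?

dip-slip = net slip × sin(rake) = 239 m × sin(62.6°) = 212.2 m
heave = dip-slip × cos(dip) = 212.2 × cos(69.6°) = 74 m

74 m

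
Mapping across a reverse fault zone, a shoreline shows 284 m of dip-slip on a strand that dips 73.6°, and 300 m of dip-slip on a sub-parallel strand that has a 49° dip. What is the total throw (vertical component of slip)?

499 m

throw_A = 284 × sin(73.6°) = 272.4 m
throw_B = 300 × sin(49°) = 226.4 m
total = 272.4 + 226.4 = 499 m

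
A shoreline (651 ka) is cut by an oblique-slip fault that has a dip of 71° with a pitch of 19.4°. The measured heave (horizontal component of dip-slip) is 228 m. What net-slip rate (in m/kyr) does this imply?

3.24 m/kyr

dip-slip = heave / cos(dip) = 228 / cos(71°) = 700.3 m
net slip = dip-slip / sin(rake) = 700.3 / sin(19.4°) = 2108 m
rate = 2108 m / 651 ka = 0.00324 m/yr = 3.24 m/kyr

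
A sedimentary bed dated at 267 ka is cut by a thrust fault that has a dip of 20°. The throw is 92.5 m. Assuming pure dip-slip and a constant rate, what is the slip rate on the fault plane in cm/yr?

dip-slip = throw / sin(dip) = 92.5 m / sin(20°) = 270.5 m
rate = 270.5 m / 267 ka = 0.00101 m/yr = 0.101 cm/yr

0.101 cm/yr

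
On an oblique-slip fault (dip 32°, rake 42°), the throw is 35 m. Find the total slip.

dip-slip = throw / sin(dip) = 35 / sin(32°) = 66.05 m
net slip = dip-slip / sin(rake) = 66.05 / sin(42°) = 98.7 m

98.7 m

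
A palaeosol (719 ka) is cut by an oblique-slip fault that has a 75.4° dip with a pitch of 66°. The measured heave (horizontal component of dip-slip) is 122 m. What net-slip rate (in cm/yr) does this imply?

dip-slip = heave / cos(dip) = 122 / cos(75.4°) = 484 m
net slip = dip-slip / sin(rake) = 484 / sin(66°) = 529.8 m
rate = 529.8 m / 719 ka = 0.000737 m/yr = 0.0737 cm/yr

0.0737 cm/yr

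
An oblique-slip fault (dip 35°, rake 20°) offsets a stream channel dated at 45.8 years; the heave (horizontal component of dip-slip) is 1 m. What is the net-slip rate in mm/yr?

dip-slip = heave / cos(dip) = 1 / cos(35°) = 1.221 m
net slip = dip-slip / sin(rake) = 1.221 / sin(20°) = 3.569 m
rate = 3.569 m / 45.8 years = 0.0779 m/yr = 77.9 mm/yr

77.9 mm/yr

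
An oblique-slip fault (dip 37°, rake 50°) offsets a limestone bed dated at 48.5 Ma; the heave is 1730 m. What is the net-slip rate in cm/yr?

dip-slip = heave / cos(dip) = 1730 / cos(37°) = 2166 m
net slip = dip-slip / sin(rake) = 2166 / sin(50°) = 2828 m
rate = 2828 m / 48.5 Ma = 0.0000583 m/yr = 0.00583 cm/yr

0.00583 cm/yr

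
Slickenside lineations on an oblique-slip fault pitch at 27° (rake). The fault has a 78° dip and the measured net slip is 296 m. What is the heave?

dip-slip = net slip × sin(rake) = 296 m × sin(27°) = 134.4 m
heave = dip-slip × cos(dip) = 134.4 × cos(78°) = 27.9 m

27.9 m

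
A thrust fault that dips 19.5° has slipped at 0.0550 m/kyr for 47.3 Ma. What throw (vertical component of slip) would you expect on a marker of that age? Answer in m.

868 m

dip-slip = rate × time = 0.0550 m/kyr × 47.3 Ma = 2602 m
throw = dip-slip × sin(dip) = 2602 × sin(19.5°) = 868 m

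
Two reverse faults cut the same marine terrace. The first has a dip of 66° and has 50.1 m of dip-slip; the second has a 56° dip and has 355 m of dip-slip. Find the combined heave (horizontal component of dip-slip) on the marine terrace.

219 m

heave_A = 50.1 × cos(66°) = 20.38 m
heave_B = 355 × cos(56°) = 198.5 m
total = 20.38 + 198.5 = 219 m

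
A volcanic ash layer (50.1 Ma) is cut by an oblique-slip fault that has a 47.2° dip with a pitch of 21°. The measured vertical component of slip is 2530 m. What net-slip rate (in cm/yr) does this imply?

0.0192 cm/yr

dip-slip = throw / sin(dip) = 2530 / sin(47.2°) = 3448 m
net slip = dip-slip / sin(rake) = 3448 / sin(21°) = 9622 m
rate = 9622 m / 50.1 Ma = 0.000192 m/yr = 0.0192 cm/yr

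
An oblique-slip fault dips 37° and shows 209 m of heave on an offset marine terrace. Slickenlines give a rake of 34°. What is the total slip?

468 m

dip-slip = heave / cos(dip) = 209 / cos(37°) = 261.7 m
net slip = dip-slip / sin(rake) = 261.7 / sin(34°) = 468 m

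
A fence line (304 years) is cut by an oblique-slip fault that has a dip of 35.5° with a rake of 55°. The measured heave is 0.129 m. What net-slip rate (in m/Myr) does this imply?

636 m/Myr

dip-slip = heave / cos(dip) = 0.129 / cos(35.5°) = 0.1585 m
net slip = dip-slip / sin(rake) = 0.1585 / sin(55°) = 0.1934 m
rate = 0.1934 m / 304 years = 0.000636 m/yr = 636 m/Myr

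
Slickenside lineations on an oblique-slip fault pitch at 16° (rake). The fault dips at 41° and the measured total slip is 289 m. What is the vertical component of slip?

dip-slip = net slip × sin(rake) = 289 m × sin(16°) = 79.66 m
throw = dip-slip × sin(dip) = 79.66 × sin(41°) = 52.3 m

52.3 m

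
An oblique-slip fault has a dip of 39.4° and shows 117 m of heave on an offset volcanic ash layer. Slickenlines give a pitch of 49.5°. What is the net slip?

199 m

dip-slip = heave / cos(dip) = 117 / cos(39.4°) = 151.4 m
net slip = dip-slip / sin(rake) = 151.4 / sin(49.5°) = 199 m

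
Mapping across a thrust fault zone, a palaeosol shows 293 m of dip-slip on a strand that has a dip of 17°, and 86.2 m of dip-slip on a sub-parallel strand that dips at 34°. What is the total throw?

134 m

throw_A = 293 × sin(17°) = 85.66 m
throw_B = 86.2 × sin(34°) = 48.20 m
total = 85.66 + 48.20 = 134 m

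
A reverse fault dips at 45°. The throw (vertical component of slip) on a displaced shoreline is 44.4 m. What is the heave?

heave = throw / tan(dip) = 44.4 / tan(45°) = 44.4 m

44.4 m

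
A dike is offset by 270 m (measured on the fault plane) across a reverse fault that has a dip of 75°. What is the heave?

heave = dip-slip × cos(dip) = 270 m × cos(75°) = 69.9 m

69.9 m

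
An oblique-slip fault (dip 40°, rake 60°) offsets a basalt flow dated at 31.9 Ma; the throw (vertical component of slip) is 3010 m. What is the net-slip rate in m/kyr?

dip-slip = throw / sin(dip) = 3010 / sin(40°) = 4683 m
net slip = dip-slip / sin(rake) = 4683 / sin(60°) = 5407 m
rate = 5407 m / 31.9 Ma = 0.000170 m/yr = 0.170 m/kyr

0.170 m/kyr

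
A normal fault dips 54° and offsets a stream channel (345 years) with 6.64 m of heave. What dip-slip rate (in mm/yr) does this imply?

dip-slip = heave / cos(dip) = 6.64 m / cos(54°) = 11.30 m
rate = 11.30 m / 345 years = 0.0327 m/yr = 32.7 mm/yr

32.7 mm/yr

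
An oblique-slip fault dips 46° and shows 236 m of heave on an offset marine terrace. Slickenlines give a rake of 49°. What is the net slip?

450 m

dip-slip = heave / cos(dip) = 236 / cos(46°) = 339.7 m
net slip = dip-slip / sin(rake) = 339.7 / sin(49°) = 450 m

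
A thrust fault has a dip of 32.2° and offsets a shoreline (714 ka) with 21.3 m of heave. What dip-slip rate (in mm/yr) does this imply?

dip-slip = heave / cos(dip) = 21.3 m / cos(32.2°) = 25.17 m
rate = 25.17 m / 714 ka = 0.0000353 m/yr = 0.0353 mm/yr

0.0353 mm/yr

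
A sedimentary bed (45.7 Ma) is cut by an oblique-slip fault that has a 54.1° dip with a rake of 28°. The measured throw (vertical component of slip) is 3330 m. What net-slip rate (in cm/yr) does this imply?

dip-slip = throw / sin(dip) = 3330 / sin(54.1°) = 4111 m
net slip = dip-slip / sin(rake) = 4111 / sin(28°) = 8756 m
rate = 8756 m / 45.7 Ma = 0.000192 m/yr = 0.0192 cm/yr

0.0192 cm/yr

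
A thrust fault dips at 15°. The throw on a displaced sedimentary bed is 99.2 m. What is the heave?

heave = throw / tan(dip) = 99.2 / tan(15°) = 370 m

370 m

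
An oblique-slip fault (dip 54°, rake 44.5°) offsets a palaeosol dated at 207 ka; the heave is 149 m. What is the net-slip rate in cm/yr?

dip-slip = heave / cos(dip) = 149 / cos(54°) = 253.5 m
net slip = dip-slip / sin(rake) = 253.5 / sin(44.5°) = 361.7 m
rate = 361.7 m / 207 ka = 0.00175 m/yr = 0.175 cm/yr

0.175 cm/yr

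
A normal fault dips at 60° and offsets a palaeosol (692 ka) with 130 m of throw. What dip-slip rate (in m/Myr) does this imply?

dip-slip = throw / sin(dip) = 130 m / sin(60°) = 150.1 m
rate = 150.1 m / 692 ka = 0.000217 m/yr = 217 m/Myr

217 m/Myr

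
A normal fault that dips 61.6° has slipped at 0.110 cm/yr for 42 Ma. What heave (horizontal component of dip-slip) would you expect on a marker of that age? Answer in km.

dip-slip = rate × time = 0.110 cm/yr × 42 Ma = 46200 m
heave = dip-slip × cos(dip) = 46200 × cos(61.6°) = 22000 m = 22 km

22 km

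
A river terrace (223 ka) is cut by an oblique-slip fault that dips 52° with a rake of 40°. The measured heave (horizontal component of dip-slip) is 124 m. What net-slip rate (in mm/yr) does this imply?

1.41 mm/yr

dip-slip = heave / cos(dip) = 124 / cos(52°) = 201.4 m
net slip = dip-slip / sin(rake) = 201.4 / sin(40°) = 313.3 m
rate = 313.3 m / 223 ka = 0.00141 m/yr = 1.41 mm/yr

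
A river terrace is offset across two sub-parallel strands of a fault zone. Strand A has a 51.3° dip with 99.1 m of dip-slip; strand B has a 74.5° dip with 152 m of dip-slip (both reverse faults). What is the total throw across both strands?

throw_A = 99.1 × sin(51.3°) = 77.34 m
throw_B = 152 × sin(74.5°) = 146.5 m
total = 77.34 + 146.5 = 224 m

224 m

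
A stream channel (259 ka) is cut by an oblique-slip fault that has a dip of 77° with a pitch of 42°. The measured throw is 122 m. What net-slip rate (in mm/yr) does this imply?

0.722 mm/yr

dip-slip = throw / sin(dip) = 122 / sin(77°) = 125.2 m
net slip = dip-slip / sin(rake) = 125.2 / sin(42°) = 187.1 m
rate = 187.1 m / 259 ka = 0.000722 m/yr = 0.722 mm/yr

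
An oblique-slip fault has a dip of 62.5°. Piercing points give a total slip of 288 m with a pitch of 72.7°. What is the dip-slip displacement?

dip-slip = net slip × sin(rake) = 288 m × sin(72.7°) = 275 m

275 m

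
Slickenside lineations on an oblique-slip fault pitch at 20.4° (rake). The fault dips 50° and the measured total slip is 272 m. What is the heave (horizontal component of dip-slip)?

60.9 m

dip-slip = net slip × sin(rake) = 272 m × sin(20.4°) = 94.81 m
heave = dip-slip × cos(dip) = 94.81 × cos(50°) = 60.9 m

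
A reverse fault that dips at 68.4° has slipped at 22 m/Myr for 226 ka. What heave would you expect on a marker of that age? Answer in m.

dip-slip = rate × time = 22 m/Myr × 226 ka = 4.972 m
heave = dip-slip × cos(dip) = 4.972 × cos(68.4°) = 1.83 m

1.83 m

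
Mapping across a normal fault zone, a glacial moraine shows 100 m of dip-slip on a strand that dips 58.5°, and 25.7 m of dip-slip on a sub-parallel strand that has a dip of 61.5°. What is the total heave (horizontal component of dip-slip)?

heave_A = 100 × cos(58.5°) = 52.25 m
heave_B = 25.7 × cos(61.5°) = 12.26 m
total = 52.25 + 12.26 = 64.5 m

64.5 m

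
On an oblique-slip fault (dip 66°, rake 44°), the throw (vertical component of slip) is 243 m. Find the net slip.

383 m

dip-slip = throw / sin(dip) = 243 / sin(66°) = 266 m
net slip = dip-slip / sin(rake) = 266 / sin(44°) = 383 m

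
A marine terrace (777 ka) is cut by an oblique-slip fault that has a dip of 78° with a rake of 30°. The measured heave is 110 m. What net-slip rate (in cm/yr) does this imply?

dip-slip = heave / cos(dip) = 110 / cos(78°) = 529.1 m
net slip = dip-slip / sin(rake) = 529.1 / sin(30°) = 1058 m
rate = 1058 m / 777 ka = 0.00136 m/yr = 0.136 cm/yr

0.136 cm/yr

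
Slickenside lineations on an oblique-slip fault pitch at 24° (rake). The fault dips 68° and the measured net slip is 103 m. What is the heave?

dip-slip = net slip × sin(rake) = 103 m × sin(24°) = 41.89 m
heave = dip-slip × cos(dip) = 41.89 × cos(68°) = 15.7 m

15.7 m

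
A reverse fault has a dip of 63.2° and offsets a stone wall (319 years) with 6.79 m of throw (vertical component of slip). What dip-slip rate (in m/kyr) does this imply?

dip-slip = throw / sin(dip) = 6.79 m / sin(63.2°) = 7.607 m
rate = 7.607 m / 319 years = 0.0238 m/yr = 23.8 m/kyr

23.8 m/kyr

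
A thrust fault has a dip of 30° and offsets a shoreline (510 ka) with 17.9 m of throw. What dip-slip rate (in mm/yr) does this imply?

dip-slip = throw / sin(dip) = 17.9 m / sin(30°) = 35.80 m
rate = 35.80 m / 510 ka = 0.0000702 m/yr = 0.0702 mm/yr

0.0702 mm/yr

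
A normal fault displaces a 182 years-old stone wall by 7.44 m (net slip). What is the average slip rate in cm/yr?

rate = 7.44 m / 182 years = 0.0409 m/yr = 4.09 cm/yr

4.09 cm/yr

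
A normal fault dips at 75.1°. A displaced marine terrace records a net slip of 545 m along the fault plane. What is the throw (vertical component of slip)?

throw = dip-slip × sin(dip) = 545 m × sin(75.1°) = 527 m

527 m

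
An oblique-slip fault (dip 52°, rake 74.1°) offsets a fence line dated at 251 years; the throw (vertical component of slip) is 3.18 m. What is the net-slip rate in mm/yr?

dip-slip = throw / sin(dip) = 3.18 / sin(52°) = 4.035 m
net slip = dip-slip / sin(rake) = 4.035 / sin(74.1°) = 4.196 m
rate = 4.196 m / 251 years = 0.0167 m/yr = 16.7 mm/yr

16.7 mm/yr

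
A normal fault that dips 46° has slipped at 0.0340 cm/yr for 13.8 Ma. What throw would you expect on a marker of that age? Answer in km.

3.38 km

dip-slip = rate × time = 0.0340 cm/yr × 13.8 Ma = 4692 m
throw = dip-slip × sin(dip) = 4692 × sin(46°) = 3380 m = 3.38 km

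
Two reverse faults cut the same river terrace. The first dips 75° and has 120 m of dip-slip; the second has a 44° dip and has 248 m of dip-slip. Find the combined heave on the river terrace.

heave_A = 120 × cos(75°) = 31.06 m
heave_B = 248 × cos(44°) = 178.4 m
total = 31.06 + 178.4 = 209 m

209 m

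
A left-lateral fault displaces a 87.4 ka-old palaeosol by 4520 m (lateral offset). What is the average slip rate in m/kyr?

51.7 m/kyr

rate = 4520 m / 87.4 ka = 0.0517 m/yr = 51.7 m/kyr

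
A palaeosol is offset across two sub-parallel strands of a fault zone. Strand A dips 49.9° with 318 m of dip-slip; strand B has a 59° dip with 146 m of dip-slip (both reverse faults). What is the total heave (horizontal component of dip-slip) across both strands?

heave_A = 318 × cos(49.9°) = 204.8 m
heave_B = 146 × cos(59°) = 75.20 m
total = 204.8 + 75.20 = 280 m

280 m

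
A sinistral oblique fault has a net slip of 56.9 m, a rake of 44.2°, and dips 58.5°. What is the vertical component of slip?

33.8 m

dip-slip = net slip × sin(rake) = 56.9 m × sin(44.2°) = 39.67 m
throw = dip-slip × sin(dip) = 39.67 × sin(58.5°) = 33.8 m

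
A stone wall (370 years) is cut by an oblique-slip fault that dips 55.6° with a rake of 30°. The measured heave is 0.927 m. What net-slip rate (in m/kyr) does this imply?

8.87 m/kyr

dip-slip = heave / cos(dip) = 0.927 / cos(55.6°) = 1.641 m
net slip = dip-slip / sin(rake) = 1.641 / sin(30°) = 3.282 m
rate = 3.282 m / 370 years = 0.00887 m/yr = 8.87 m/kyr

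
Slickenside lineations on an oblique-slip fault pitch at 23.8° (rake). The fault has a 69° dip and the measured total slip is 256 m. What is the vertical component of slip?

96.4 m

dip-slip = net slip × sin(rake) = 256 m × sin(23.8°) = 103.3 m
throw = dip-slip × sin(dip) = 103.3 × sin(69°) = 96.4 m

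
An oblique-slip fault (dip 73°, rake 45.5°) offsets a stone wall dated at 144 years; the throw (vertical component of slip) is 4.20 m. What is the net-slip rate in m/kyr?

42.8 m/kyr

dip-slip = throw / sin(dip) = 4.20 / sin(73°) = 4.392 m
net slip = dip-slip / sin(rake) = 4.392 / sin(45.5°) = 6.158 m
rate = 6.158 m / 144 years = 0.0428 m/yr = 42.8 m/kyr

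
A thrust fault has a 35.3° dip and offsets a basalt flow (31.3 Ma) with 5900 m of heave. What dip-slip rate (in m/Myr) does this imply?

231 m/Myr

dip-slip = heave / cos(dip) = 5900 m / cos(35.3°) = 7229 m
rate = 7229 m / 31.3 Ma = 0.000231 m/yr = 231 m/Myr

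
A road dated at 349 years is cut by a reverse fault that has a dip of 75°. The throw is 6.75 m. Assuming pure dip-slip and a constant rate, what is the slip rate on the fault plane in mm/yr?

dip-slip = throw / sin(dip) = 6.75 m / sin(75°) = 6.988 m
rate = 6.988 m / 349 years = 0.0200 m/yr = 20 mm/yr

20 mm/yr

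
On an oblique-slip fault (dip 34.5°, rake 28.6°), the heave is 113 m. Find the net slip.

dip-slip = heave / cos(dip) = 113 / cos(34.5°) = 137.1 m
net slip = dip-slip / sin(rake) = 137.1 / sin(28.6°) = 286 m

286 m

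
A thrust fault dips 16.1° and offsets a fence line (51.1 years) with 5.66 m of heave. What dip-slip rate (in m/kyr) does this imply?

115 m/kyr

dip-slip = heave / cos(dip) = 5.66 m / cos(16.1°) = 5.891 m
rate = 5.891 m / 51.1 years = 0.115 m/yr = 115 m/kyr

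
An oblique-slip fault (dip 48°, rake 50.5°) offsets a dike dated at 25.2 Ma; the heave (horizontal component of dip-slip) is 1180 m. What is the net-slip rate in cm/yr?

dip-slip = heave / cos(dip) = 1180 / cos(48°) = 1763 m
net slip = dip-slip / sin(rake) = 1763 / sin(50.5°) = 2285 m
rate = 2285 m / 25.2 Ma = 0.0000907 m/yr = 0.00907 cm/yr

0.00907 cm/yr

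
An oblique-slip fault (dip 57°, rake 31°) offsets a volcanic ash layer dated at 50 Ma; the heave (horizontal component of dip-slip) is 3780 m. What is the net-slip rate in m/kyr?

0.270 m/kyr

dip-slip = heave / cos(dip) = 3780 / cos(57°) = 6940 m
net slip = dip-slip / sin(rake) = 6940 / sin(31°) = 13480 m
rate = 13480 m / 50 Ma = 0.000270 m/yr = 0.270 m/kyr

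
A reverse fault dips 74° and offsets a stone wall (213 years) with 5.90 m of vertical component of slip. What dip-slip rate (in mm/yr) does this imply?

dip-slip = throw / sin(dip) = 5.90 m / sin(74°) = 6.138 m
rate = 6.138 m / 213 years = 0.0288 m/yr = 28.8 mm/yr

28.8 mm/yr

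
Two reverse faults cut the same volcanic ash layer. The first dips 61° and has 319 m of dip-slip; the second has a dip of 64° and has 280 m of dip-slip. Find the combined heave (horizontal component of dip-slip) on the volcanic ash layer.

277 m

heave_A = 319 × cos(61°) = 154.7 m
heave_B = 280 × cos(64°) = 122.7 m
total = 154.7 + 122.7 = 277 m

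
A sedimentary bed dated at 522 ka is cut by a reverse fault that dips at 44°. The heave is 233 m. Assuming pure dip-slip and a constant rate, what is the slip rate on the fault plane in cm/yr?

dip-slip = heave / cos(dip) = 233 m / cos(44°) = 323.9 m
rate = 323.9 m / 522 ka = 0.000621 m/yr = 0.0621 cm/yr

0.0621 cm/yr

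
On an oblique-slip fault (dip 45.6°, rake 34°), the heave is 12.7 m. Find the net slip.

dip-slip = heave / cos(dip) = 12.7 / cos(45.6°) = 18.15 m
net slip = dip-slip / sin(rake) = 18.15 / sin(34°) = 32.5 m

32.5 m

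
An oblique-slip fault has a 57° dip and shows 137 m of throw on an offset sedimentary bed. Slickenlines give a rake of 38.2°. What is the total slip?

264 m

dip-slip = throw / sin(dip) = 137 / sin(57°) = 163.4 m
net slip = dip-slip / sin(rake) = 163.4 / sin(38.2°) = 264 m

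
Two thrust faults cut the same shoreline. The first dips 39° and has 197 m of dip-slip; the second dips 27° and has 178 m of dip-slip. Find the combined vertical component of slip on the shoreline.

205 m

throw_A = 197 × sin(39°) = 124 m
throw_B = 178 × sin(27°) = 80.81 m
total = 124 + 80.81 = 205 m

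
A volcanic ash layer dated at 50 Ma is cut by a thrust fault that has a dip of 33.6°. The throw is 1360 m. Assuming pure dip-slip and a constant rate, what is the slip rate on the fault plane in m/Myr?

49.2 m/Myr

dip-slip = throw / sin(dip) = 1360 m / sin(33.6°) = 2458 m
rate = 2458 m / 50 Ma = 0.0000492 m/yr = 49.2 m/Myr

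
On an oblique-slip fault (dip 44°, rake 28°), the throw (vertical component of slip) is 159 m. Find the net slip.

488 m

dip-slip = throw / sin(dip) = 159 / sin(44°) = 228.9 m
net slip = dip-slip / sin(rake) = 228.9 / sin(28°) = 488 m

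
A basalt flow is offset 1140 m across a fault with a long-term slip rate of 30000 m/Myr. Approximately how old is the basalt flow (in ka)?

age = offset / rate = 1140 m / (30000 m/Myr) = 38000 yr = 38 ka

38 ka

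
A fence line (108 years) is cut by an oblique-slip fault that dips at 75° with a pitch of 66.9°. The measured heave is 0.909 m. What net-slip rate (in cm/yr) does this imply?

dip-slip = heave / cos(dip) = 0.909 / cos(75°) = 3.512 m
net slip = dip-slip / sin(rake) = 3.512 / sin(66.9°) = 3.818 m
rate = 3.818 m / 108 years = 0.0354 m/yr = 3.54 cm/yr

3.54 cm/yr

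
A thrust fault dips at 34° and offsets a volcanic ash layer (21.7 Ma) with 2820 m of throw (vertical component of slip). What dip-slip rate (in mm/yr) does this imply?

0.232 mm/yr

dip-slip = throw / sin(dip) = 2820 m / sin(34°) = 5043 m
rate = 5043 m / 21.7 Ma = 0.000232 m/yr = 0.232 mm/yr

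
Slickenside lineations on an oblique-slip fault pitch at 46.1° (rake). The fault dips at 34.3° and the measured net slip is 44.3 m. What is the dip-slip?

31.9 m

dip-slip = net slip × sin(rake) = 44.3 m × sin(46.1°) = 31.9 m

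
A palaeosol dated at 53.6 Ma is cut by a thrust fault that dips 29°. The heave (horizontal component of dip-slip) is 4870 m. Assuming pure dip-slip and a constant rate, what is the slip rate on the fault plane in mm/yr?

0.104 mm/yr

dip-slip = heave / cos(dip) = 4870 m / cos(29°) = 5568 m
rate = 5568 m / 53.6 Ma = 0.000104 m/yr = 0.104 mm/yr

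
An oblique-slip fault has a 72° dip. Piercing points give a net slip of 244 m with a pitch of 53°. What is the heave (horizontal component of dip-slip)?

60.2 m

dip-slip = net slip × sin(rake) = 244 m × sin(53°) = 194.9 m
heave = dip-slip × cos(dip) = 194.9 × cos(72°) = 60.2 m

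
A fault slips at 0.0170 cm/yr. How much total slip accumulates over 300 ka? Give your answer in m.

51 m

slip = rate × time = 0.0170 cm/yr × 300 ka = 51 m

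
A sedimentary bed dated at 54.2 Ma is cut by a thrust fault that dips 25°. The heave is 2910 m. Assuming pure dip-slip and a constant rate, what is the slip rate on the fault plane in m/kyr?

dip-slip = heave / cos(dip) = 2910 m / cos(25°) = 3211 m
rate = 3211 m / 54.2 Ma = 0.0000592 m/yr = 0.0592 m/kyr

0.0592 m/kyr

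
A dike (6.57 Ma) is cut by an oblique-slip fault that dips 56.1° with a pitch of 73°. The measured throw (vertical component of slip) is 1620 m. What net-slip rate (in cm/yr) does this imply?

dip-slip = throw / sin(dip) = 1620 / sin(56.1°) = 1952 m
net slip = dip-slip / sin(rake) = 1952 / sin(73°) = 2041 m
rate = 2041 m / 6.57 Ma = 0.000311 m/yr = 0.0311 cm/yr

0.0311 cm/yr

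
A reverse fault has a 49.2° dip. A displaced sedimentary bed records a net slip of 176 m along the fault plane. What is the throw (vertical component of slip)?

133 m

throw = dip-slip × sin(dip) = 176 m × sin(49.2°) = 133 m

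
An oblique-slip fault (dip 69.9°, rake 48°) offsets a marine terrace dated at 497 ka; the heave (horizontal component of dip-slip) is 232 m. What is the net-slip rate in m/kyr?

1.83 m/kyr

dip-slip = heave / cos(dip) = 232 / cos(69.9°) = 675.1 m
net slip = dip-slip / sin(rake) = 675.1 / sin(48°) = 908.4 m
rate = 908.4 m / 497 ka = 0.00183 m/yr = 1.83 m/kyr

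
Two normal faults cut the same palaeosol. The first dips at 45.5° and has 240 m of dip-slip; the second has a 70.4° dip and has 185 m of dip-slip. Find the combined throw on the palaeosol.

throw_A = 240 × sin(45.5°) = 171.2 m
throw_B = 185 × sin(70.4°) = 174.3 m
total = 171.2 + 174.3 = 345 m

345 m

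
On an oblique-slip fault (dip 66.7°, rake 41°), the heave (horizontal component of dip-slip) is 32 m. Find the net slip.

123 m

dip-slip = heave / cos(dip) = 32 / cos(66.7°) = 80.90 m
net slip = dip-slip / sin(rake) = 80.90 / sin(41°) = 123 m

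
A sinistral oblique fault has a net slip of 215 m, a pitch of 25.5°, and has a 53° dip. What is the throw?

dip-slip = net slip × sin(rake) = 215 m × sin(25.5°) = 92.56 m
throw = dip-slip × sin(dip) = 92.56 × sin(53°) = 73.9 m

73.9 m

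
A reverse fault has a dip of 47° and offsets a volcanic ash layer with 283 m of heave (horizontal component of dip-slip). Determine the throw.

303 m

throw = heave × tan(dip) = 283 × tan(47°) = 303 m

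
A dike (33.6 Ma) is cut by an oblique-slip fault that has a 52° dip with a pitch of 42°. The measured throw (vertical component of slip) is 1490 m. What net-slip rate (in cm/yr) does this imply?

0.00841 cm/yr

dip-slip = throw / sin(dip) = 1490 / sin(52°) = 1891 m
net slip = dip-slip / sin(rake) = 1891 / sin(42°) = 2826 m
rate = 2826 m / 33.6 Ma = 0.0000841 m/yr = 0.00841 cm/yr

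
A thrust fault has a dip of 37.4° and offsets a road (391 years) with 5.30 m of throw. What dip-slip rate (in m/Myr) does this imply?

22300 m/Myr

dip-slip = throw / sin(dip) = 5.30 m / sin(37.4°) = 8.726 m
rate = 8.726 m / 391 years = 0.0223 m/yr = 22300 m/Myr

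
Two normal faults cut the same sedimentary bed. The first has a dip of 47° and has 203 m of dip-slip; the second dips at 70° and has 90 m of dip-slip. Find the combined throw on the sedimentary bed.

233 m

throw_A = 203 × sin(47°) = 148.5 m
throw_B = 90 × sin(70°) = 84.57 m
total = 148.5 + 84.57 = 233 m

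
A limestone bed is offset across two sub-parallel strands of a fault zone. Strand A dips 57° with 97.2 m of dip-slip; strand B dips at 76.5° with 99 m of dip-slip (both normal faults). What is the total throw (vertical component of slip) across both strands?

178 m

throw_A = 97.2 × sin(57°) = 81.52 m
throw_B = 99 × sin(76.5°) = 96.26 m
total = 81.52 + 96.26 = 178 m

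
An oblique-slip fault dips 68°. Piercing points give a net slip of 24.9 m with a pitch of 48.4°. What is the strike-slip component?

16.5 m

strike-slip = net slip × cos(rake) = 24.9 m × cos(48.4°) = 16.5 m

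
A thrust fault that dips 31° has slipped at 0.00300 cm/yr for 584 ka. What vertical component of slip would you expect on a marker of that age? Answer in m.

9.02 m

dip-slip = rate × time = 0.00300 cm/yr × 584 ka = 17.52 m
throw = dip-slip × sin(dip) = 17.52 × sin(31°) = 9.02 m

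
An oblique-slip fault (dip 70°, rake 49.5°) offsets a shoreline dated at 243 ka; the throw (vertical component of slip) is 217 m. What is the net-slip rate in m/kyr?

dip-slip = throw / sin(dip) = 217 / sin(70°) = 230.9 m
net slip = dip-slip / sin(rake) = 230.9 / sin(49.5°) = 303.7 m
rate = 303.7 m / 243 ka = 0.00125 m/yr = 1.25 m/kyr

1.25 m/kyr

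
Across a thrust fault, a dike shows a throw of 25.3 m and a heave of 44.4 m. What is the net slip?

51.1 m

net slip = √(throw² + heave²) = √(25.3² + 44.4²) = 51.1 m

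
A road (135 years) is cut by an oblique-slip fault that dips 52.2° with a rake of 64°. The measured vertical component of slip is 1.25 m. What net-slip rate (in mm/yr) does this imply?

13 mm/yr

dip-slip = throw / sin(dip) = 1.25 / sin(52.2°) = 1.582 m
net slip = dip-slip / sin(rake) = 1.582 / sin(64°) = 1.760 m
rate = 1.760 m / 135 years = 0.0130 m/yr = 13 mm/yr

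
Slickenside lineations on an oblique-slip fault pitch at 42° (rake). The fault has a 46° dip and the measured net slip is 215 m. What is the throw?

dip-slip = net slip × sin(rake) = 215 m × sin(42°) = 143.9 m
throw = dip-slip × sin(dip) = 143.9 × sin(46°) = 103 m

103 m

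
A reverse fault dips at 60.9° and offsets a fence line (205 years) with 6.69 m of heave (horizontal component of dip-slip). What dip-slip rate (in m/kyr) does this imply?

dip-slip = heave / cos(dip) = 6.69 m / cos(60.9°) = 13.76 m
rate = 13.76 m / 205 years = 0.0671 m/yr = 67.1 m/kyr

67.1 m/kyr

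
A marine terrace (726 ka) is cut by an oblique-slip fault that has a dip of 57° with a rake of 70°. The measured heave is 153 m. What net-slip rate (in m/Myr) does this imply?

412 m/Myr

dip-slip = heave / cos(dip) = 153 / cos(57°) = 280.9 m
net slip = dip-slip / sin(rake) = 280.9 / sin(70°) = 298.9 m
rate = 298.9 m / 726 ka = 0.000412 m/yr = 412 m/Myr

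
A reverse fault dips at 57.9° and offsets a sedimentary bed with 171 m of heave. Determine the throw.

273 m

throw = heave × tan(dip) = 171 × tan(57.9°) = 273 m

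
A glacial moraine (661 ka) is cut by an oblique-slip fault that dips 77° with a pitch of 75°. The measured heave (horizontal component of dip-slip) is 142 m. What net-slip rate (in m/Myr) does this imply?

dip-slip = heave / cos(dip) = 142 / cos(77°) = 631.2 m
net slip = dip-slip / sin(rake) = 631.2 / sin(75°) = 653.5 m
rate = 653.5 m / 661 ka = 0.000989 m/yr = 989 m/Myr

989 m/Myr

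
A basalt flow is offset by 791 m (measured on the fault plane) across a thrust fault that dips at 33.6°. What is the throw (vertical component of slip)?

throw = dip-slip × sin(dip) = 791 m × sin(33.6°) = 438 m

438 m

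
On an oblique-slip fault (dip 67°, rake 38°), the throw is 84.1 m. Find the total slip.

dip-slip = throw / sin(dip) = 84.1 / sin(67°) = 91.36 m
net slip = dip-slip / sin(rake) = 91.36 / sin(38°) = 148 m

148 m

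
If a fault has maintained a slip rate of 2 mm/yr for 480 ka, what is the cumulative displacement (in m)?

960 m

slip = rate × time = 2 mm/yr × 480 ka = 960 m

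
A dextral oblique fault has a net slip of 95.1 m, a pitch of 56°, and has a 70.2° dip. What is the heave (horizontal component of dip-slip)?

dip-slip = net slip × sin(rake) = 95.1 m × sin(56°) = 78.84 m
heave = dip-slip × cos(dip) = 78.84 × cos(70.2°) = 26.7 m

26.7 m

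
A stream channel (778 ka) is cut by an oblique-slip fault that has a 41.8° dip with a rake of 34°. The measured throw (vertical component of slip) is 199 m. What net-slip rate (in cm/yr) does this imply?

dip-slip = throw / sin(dip) = 199 / sin(41.8°) = 298.6 m
net slip = dip-slip / sin(rake) = 298.6 / sin(34°) = 533.9 m
rate = 533.9 m / 778 ka = 0.000686 m/yr = 0.0686 cm/yr

0.0686 cm/yr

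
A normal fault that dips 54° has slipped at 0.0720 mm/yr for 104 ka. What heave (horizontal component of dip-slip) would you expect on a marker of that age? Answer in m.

4.40 m

dip-slip = rate × time = 0.0720 mm/yr × 104 ka = 7.488 m
heave = dip-slip × cos(dip) = 7.488 × cos(54°) = 4.40 m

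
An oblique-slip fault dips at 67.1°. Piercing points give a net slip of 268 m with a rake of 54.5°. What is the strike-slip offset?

strike-slip = net slip × cos(rake) = 268 m × cos(54.5°) = 156 m

156 m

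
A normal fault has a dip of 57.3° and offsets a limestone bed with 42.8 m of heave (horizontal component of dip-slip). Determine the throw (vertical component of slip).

throw = heave × tan(dip) = 42.8 × tan(57.3°) = 66.7 m

66.7 m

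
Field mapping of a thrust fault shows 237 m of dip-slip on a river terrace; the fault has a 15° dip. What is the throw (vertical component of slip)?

throw = dip-slip × sin(dip) = 237 m × sin(15°) = 61.3 m

61.3 m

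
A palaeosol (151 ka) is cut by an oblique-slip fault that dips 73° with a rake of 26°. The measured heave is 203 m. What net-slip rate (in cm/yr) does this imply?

dip-slip = heave / cos(dip) = 203 / cos(73°) = 694.3 m
net slip = dip-slip / sin(rake) = 694.3 / sin(26°) = 1584 m
rate = 1584 m / 151 ka = 0.0105 m/yr = 1.05 cm/yr

1.05 cm/yr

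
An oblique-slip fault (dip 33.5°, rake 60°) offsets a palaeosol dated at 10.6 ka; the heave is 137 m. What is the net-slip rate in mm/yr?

17.9 mm/yr

dip-slip = heave / cos(dip) = 137 / cos(33.5°) = 164.3 m
net slip = dip-slip / sin(rake) = 164.3 / sin(60°) = 189.7 m
rate = 189.7 m / 10.6 ka = 0.0179 m/yr = 17.9 mm/yr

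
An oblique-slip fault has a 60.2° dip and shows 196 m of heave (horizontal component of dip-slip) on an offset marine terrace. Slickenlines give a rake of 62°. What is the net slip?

447 m

dip-slip = heave / cos(dip) = 196 / cos(60.2°) = 394.4 m
net slip = dip-slip / sin(rake) = 394.4 / sin(62°) = 447 m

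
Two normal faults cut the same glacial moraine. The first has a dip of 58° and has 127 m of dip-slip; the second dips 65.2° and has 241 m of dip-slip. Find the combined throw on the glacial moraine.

throw_A = 127 × sin(58°) = 107.7 m
throw_B = 241 × sin(65.2°) = 218.8 m
total = 107.7 + 218.8 = 326 m

326 m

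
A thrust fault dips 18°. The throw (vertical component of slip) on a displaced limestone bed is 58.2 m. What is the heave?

179 m

heave = throw / tan(dip) = 58.2 / tan(18°) = 179 m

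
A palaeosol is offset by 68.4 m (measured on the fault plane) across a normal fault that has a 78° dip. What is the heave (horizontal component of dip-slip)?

14.2 m

heave = dip-slip × cos(dip) = 68.4 m × cos(78°) = 14.2 m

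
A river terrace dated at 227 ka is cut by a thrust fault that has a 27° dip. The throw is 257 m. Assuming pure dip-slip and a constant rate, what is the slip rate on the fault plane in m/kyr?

2.49 m/kyr

dip-slip = throw / sin(dip) = 257 m / sin(27°) = 566.1 m
rate = 566.1 m / 227 ka = 0.00249 m/yr = 2.49 m/kyr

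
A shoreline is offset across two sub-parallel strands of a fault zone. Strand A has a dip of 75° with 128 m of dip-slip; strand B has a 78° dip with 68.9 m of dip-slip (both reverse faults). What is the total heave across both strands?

heave_A = 128 × cos(75°) = 33.13 m
heave_B = 68.9 × cos(78°) = 14.33 m
total = 33.13 + 14.33 = 47.5 m

47.5 m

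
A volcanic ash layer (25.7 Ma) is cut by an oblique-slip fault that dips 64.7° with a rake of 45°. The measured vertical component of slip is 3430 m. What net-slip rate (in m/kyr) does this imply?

0.209 m/kyr

dip-slip = throw / sin(dip) = 3430 / sin(64.7°) = 3794 m
net slip = dip-slip / sin(rake) = 3794 / sin(45°) = 5365 m
rate = 5365 m / 25.7 Ma = 0.000209 m/yr = 0.209 m/kyr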